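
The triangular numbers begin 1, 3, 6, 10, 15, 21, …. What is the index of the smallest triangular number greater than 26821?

Solve n(n+1)/2 > 26821 for integer n.
The largest n with value ≤ 26821 is 231 (since 26796 ≤ 26821 < 27028), so the first above is n = 232, value 27028.

232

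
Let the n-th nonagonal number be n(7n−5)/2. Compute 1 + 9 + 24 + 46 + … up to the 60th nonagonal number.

253760

Σ i(7i−5)/2 = (7Σi² − 5Σi) / 2 over i = 1..60.
Σi = 1830 and Σi² = 73810.
(7·73810 − 5·1830) / 2 = 507520/2 = 253760.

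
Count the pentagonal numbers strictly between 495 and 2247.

The n-th pentagonal number is n(3n−1)/2.
Smallest index with value > 495: n = 19 (giving 532).
Largest index with value < 2247: n = 38 (giving 2147).
Indices 19 through 38: 20 terms.

20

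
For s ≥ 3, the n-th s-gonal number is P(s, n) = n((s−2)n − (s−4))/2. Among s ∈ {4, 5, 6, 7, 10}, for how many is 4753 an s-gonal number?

1

s = 4: P(4, 68) = 4624 and P(4, 69) = 4761; 4753 is not s-gonal.
s = 5: P(5, 56) = 4676 and P(5, 57) = 4845; 4753 is not s-gonal.
s = 6: P(6, 49) = 4753. ✓
s = 7: P(7, 43) = 4558 and P(7, 44) = 4774; 4753 is not s-gonal.
s = 10: P(10, 34) = 4522 and P(10, 35) = 4795; 4753 is not s-gonal.
Hits: s ∈ {6} → 1.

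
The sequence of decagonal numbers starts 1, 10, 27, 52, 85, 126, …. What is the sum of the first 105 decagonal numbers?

Σ i(4i−3) = 4Σi² − 3Σi over i = 1..105.
Σi = 5565 and Σi² = 391405.
4·391405 − 3·5565 = 1548925.

1548925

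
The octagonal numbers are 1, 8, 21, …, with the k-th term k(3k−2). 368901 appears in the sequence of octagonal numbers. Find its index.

351

Set n(3n−2) = 368901, giving 3n² − 2n − 368901 = 0.
The discriminant is 4 + 12·368901 = 4426816, and √4426816 = 2104.
So n = (2 + 2104) / 6 = 2106/6 = 351.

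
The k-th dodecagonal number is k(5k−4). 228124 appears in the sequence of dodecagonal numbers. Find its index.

Set n(5n−4) = 228124, giving 5n² − 4n − 228124 = 0.
So n = (4 + 2136) / 10 = 2140/10 = 214.

214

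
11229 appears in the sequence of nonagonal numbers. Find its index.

57

Set n(7n−5)/2 = 11229, giving 7n² − 5n − 22458 = 0.
So n = (5 + 793) / 14 = 798/14 = 57.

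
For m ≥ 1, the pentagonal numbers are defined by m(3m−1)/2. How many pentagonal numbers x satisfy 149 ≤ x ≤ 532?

9

The n-th pentagonal number is n(3n−1)/2.
Smallest index with value ≥ 149: n = 11 (giving 176).
Largest index with value ≤ 532: n = 19 (giving 532).
Indices 11 through 19: 9 terms.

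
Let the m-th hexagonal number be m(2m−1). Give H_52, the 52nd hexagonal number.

5356

The 52nd hexagonal number is n(2n−1) with n = 52.
52·(2·52 − 1) = 52·103 = 5356.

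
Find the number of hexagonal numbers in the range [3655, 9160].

The n-th hexagonal number is n(2n−1).
Smallest index with value ≥ 3655: n = 43 (giving 3655).
Largest index with value ≤ 9160: n = 67 (giving 8911).
Indices 43 through 67: 25 terms.

25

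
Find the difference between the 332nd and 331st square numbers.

n² − (n−1)² = 2n − 1, so 332² − 331² = 2·332 − 1 = 663.

663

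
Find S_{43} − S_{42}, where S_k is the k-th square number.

n² − (n−1)² = 2n − 1, so 43² − 42² = 2·43 − 1 = 85.

85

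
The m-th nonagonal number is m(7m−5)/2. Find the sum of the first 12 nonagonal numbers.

2080

Σ i(7i−5)/2 = (7Σi² − 5Σi) / 2 over i = 1..12.
Σi = 78 and Σi² = 650.
(7·650 − 5·78) / 2 = 4160/2 = 2080.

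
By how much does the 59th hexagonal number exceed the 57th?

462

59·(2·59 − 1) = 6903 and 57·(2·57 − 1) = 6441.
Difference: 6903 − 6441 = 462.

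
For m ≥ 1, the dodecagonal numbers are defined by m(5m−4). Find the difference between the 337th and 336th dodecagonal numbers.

Consecutive dodecagonal numbers differ by 10n − 9: here 10·337 − 9 = 3361.

3361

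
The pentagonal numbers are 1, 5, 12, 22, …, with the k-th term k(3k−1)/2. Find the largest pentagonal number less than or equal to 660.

Solve n(3n−1)/2 ≤ 660 for integer n.
n = 21 gives 651 ≤ 660, while n = 22 gives 715 > 660; so the answer is 651.

651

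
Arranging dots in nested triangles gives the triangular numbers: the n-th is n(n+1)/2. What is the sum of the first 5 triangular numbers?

35

Σ i(i+1)/2 = (Σi² + Σi) / 2 over i = 1..5.
Σi = 15 and Σi² = 55.
(1·55 + 1·15) / 2 = 70/2 = 35.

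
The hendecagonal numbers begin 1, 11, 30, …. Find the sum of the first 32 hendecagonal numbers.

Σ i(9i−7)/2 = (9Σi² − 7Σi) / 2 over i = 1..32.
Σi = 528 and Σi² = 11440.
(9·11440 − 7·528) / 2 = 99264/2 = 49632.

49632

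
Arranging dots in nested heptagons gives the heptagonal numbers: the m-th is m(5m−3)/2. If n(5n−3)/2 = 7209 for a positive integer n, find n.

54

Set n(5n−3)/2 = 7209, giving 5n² − 3n − 14418 = 0.
The discriminant is 9 + 40·7209 = 288369, and √288369 = 537.
So n = (3 + 537) / 10 = 540/10 = 54.
Check: 54·(5·54 − 3)/2 = 7209. ✓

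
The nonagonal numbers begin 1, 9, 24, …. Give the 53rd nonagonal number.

9699

The 53rd nonagonal number is n(7n−5)/2 with n = 53.
53·(7·53 − 5)/2 = 53·366/2 = 53·183 = 9699.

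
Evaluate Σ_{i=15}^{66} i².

Σ_{i=15}^{66} i² = 98021 − 1015 = 97006.

97006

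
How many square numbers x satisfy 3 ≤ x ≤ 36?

The n-th square number is n².
Smallest index with value ≥ 3: n = 2 (giving 4).
Largest index with value ≤ 36: n = 6 (giving 36).
Indices 2 through 6: 5 terms.

5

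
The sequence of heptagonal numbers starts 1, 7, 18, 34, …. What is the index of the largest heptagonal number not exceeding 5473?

47

Solve n(5n−3)/2 ≤ 5473 for integer n.
n = 47 gives 5452 ≤ 5473, while n = 48 gives 5688 > 5473; so the answer is index 47.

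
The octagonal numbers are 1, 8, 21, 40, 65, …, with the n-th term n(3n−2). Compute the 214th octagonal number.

136960

The 214th octagonal number is n(3n−2) with n = 214.
214·(3·214 − 2) = 214·640 = 136960.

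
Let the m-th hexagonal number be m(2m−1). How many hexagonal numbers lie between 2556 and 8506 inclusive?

30

The n-th hexagonal number is n(2n−1).
Smallest index with value ≥ 2556: n = 36 (giving 2556).
Largest index with value ≤ 8506: n = 65 (giving 8385).
Indices 36 through 65: 30 terms.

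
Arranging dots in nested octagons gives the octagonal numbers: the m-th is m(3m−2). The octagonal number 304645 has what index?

Set n(3n−2) = 304645, giving 3n² − 2n − 304645 = 0.
So n = (2 + 1912) / 6 = 1914/6 = 319.

319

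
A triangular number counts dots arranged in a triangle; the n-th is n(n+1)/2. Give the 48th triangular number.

The 48th triangular number is n(n+1)/2 with n = 48.
48·49/2 = 2352/2 = 1176.

1176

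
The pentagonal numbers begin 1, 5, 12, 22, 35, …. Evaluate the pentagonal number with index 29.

1247

The 29th pentagonal number is n(3n−1)/2 with n = 29.
29·(3·29 − 1)/2 = 29·86/2 = 29·43 = 1247.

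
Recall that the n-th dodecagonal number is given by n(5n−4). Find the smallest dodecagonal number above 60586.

Solve n(5n−4) > 60586 for integer n.
The largest n with value ≤ 60586 is 110 (since 60060 ≤ 60586 < 61161), so the first above is n = 111, value 61161.

61161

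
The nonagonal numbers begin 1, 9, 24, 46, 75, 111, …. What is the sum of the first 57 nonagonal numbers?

Σ i(7i−5)/2 = (7Σi² − 5Σi) / 2 over i = 1..57.
Σi = 1653 and Σi² = 63365.
(7·63365 − 5·1653) / 2 = 435290/2 = 217645.

217645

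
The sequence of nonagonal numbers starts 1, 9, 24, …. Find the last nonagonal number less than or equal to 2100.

1956

Solve n(7n−5)/2 ≤ 2100 for integer n.
n = 24 gives 1956 ≤ 2100, while n = 25 gives 2125 > 2100; so the answer is 1956.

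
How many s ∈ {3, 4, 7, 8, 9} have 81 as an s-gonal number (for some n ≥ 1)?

2

s = 3: P(3, 12) = 78 and P(3, 13) = 91; 81 is not s-gonal.
s = 4: P(4, 9) = 81. ✓
s = 7: P(7, 6) = 81. ✓
s = 8: P(8, 5) = 65 and P(8, 6) = 96; 81 is not s-gonal.
s = 9: P(9, 5) = 75 and P(9, 6) = 111; 81 is not s-gonal.
Hits: s ∈ {4, 7} → 2.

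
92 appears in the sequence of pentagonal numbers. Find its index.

8

Set n(3n−1)/2 = 92, giving 3n² − n − 184 = 0.
The discriminant is 1 + 24·92 = 2209, and √2209 = 47.
So n = (1 + 47) / 6 = 48/6 = 8.
Check: 8·(3·8 − 1)/2 = 92. ✓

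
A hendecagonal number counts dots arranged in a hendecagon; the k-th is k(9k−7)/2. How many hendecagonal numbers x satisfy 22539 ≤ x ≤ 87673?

The n-th hendecagonal number is n(9n−7)/2.
Smallest index with value ≥ 22539: n = 72 (giving 23076).
Largest index with value ≤ 87673: n = 139 (giving 86458).
Indices 72 through 139: 68 terms.

68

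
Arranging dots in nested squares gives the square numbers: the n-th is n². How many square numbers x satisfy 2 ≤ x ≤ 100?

The n-th square number is n².
Smallest index with value ≥ 2: n = 2 (giving 4).
Largest index with value ≤ 100: n = 10 (giving 100).
Indices 2 through 10: 9 terms.

9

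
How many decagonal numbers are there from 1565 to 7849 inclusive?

The n-th decagonal number is n(4n−3).
Smallest index with value ≥ 1565: n = 21 (giving 1701).
Largest index with value ≤ 7849: n = 44 (giving 7612).
Indices 21 through 44: 24 terms.

24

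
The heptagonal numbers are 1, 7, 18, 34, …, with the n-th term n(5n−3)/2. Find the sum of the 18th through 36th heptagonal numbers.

Σ i(5i−3)/2 = (5Σi² − 3Σi) / 2 over i = 18..36.
Σi = 666 − 153 = 513 and Σi² = 16206 − 1785 = 14421.
(5·14421 − 3·513) / 2 = 70566/2 = 35283.

35283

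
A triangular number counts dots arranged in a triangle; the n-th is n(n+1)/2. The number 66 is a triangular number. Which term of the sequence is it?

Set n(n+1)/2 = 66, giving n² + n − 132 = 0.
The discriminant is 1 + 8·66 = 529, and √529 = 23.
So n = (-1 + 23) / 2 = 22/2 = 11.
Check: 11·12/2 = 66. ✓

11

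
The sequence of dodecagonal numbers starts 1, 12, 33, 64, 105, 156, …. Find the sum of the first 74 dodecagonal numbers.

678025

Σ i(5i−4) = 5Σi² − 4Σi over i = 1..74.
Σi = 2775 and Σi² = 137825.
5·137825 − 4·2775 = 678025.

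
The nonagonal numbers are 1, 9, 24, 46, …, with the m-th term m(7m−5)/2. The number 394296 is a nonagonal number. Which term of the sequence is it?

336

Set n(7n−5)/2 = 394296, giving 7n² − 5n − 788592 = 0.
The discriminant is 25 + 56·394296 = 22080601, and √22080601 = 4699.
So n = (5 + 4699) / 14 = 4704/14 = 336.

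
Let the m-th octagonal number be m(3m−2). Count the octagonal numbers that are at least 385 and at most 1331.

10

The n-th octagonal number is n(3n−2).
Smallest index with value ≥ 385: n = 12 (giving 408).
Largest index with value ≤ 1331: n = 21 (giving 1281).
Indices 12 through 21: 10 terms.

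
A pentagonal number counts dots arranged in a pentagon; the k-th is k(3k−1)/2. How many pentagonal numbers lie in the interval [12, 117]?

7

The n-th pentagonal number is n(3n−1)/2.
Smallest index with value ≥ 12: n = 3 (giving 12).
Largest index with value ≤ 117: n = 9 (giving 117).
Indices 3 through 9: 7 terms.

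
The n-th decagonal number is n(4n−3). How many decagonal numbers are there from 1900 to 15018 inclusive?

The n-th decagonal number is n(4n−3).
Smallest index with value ≥ 1900: n = 23 (giving 2047).
Largest index with value ≤ 15018: n = 61 (giving 14701).
Indices 23 through 61: 39 terms.

39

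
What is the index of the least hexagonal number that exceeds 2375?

35

Solve n(2n−1) > 2375 for integer n.
The largest n with value ≤ 2375 is 34 (since 2278 ≤ 2375 < 2415), so the first above is n = 35, value 2415.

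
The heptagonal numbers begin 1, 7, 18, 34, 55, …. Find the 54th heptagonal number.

7209

The 54th heptagonal number is n(5n−3)/2 with n = 54.
54·(5·54 − 3)/2 = 54·267/2 = 7209.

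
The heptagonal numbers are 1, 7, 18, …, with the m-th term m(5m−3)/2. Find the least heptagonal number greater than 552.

616

Solve n(5n−3)/2 > 552 for integer n.
The largest n with value ≤ 552 is 15 (since 540 ≤ 552 < 616), so the first above is n = 16, value 616.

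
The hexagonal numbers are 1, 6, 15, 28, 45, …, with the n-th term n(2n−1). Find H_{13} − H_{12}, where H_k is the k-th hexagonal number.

Consecutive hexagonal numbers differ by 4n − 3: here 4·13 − 3 = 49.

49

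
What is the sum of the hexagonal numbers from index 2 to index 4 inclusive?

49

Σ i(2i−1) = 2Σi² − Σi over i = 2..4.
Σi = 10 − 1 = 9 and Σi² = 30 − 1 = 29.
2·29 − 1·9 = 49.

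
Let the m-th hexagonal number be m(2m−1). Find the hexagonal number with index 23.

23·(2·23 − 1) = 23·45 = 1035.

1035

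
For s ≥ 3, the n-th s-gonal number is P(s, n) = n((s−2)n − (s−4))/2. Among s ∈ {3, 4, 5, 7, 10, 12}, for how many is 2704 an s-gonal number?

s = 3: P(3, 73) = 2701 and P(3, 74) = 2775; 2704 is not s-gonal.
s = 4: P(4, 52) = 2704. ✓
s = 5: P(5, 42) = 2625 and P(5, 43) = 2752; 2704 is not s-gonal.
s = 7: P(7, 33) = 2673 and P(7, 34) = 2839; 2704 is not s-gonal.
s = 10: P(10, 26) = 2626 and P(10, 27) = 2835; 2704 is not s-gonal.
s = 12: P(12, 23) = 2553 and P(12, 24) = 2784; 2704 is not s-gonal.
Hits: s ∈ {4} → 1.

1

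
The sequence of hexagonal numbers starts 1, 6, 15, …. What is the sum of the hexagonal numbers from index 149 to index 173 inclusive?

1294625

Σ i(2i−1) = 2Σi² − Σi over i = 149..173.
Σi = 15051 − 11026 = 4025 and Σi² = 1740899 − 1091574 = 649325.
2·649325 − 1·4025 = 1294625.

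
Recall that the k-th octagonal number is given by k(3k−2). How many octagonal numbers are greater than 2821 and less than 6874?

17

The n-th octagonal number is n(3n−2).
Smallest index with value > 2821: n = 32 (giving 3008).
Largest index with value < 6874: n = 48 (giving 6816).
Indices 32 through 48: 17 terms.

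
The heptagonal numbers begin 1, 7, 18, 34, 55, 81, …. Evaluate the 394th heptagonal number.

394·(5·394 − 3)/2 = 394·1967/2 = 387499.

387499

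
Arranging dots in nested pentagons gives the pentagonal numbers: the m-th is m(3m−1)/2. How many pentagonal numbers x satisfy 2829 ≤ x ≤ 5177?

15

The n-th pentagonal number is n(3n−1)/2.
Smallest index with value ≥ 2829: n = 44 (giving 2882).
Largest index with value ≤ 5177: n = 58 (giving 5017).
Indices 44 through 58: 15 terms.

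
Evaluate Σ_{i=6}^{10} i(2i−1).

620

Σ i(2i−1) = 2Σi² − Σi over i = 6..10.
Σi = 55 − 15 = 40 and Σi² = 385 − 55 = 330.
2·330 − 1·40 = 620.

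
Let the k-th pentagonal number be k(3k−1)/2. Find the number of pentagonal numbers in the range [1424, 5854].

The n-th pentagonal number is n(3n−1)/2.
Smallest index with value ≥ 1424: n = 31 (giving 1426).
Largest index with value ≤ 5854: n = 62 (giving 5735).
Indices 31 through 62: 32 terms.

32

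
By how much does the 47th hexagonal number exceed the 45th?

366

47·(2·47 − 1) = 4371 and 45·(2·45 − 1) = 4005.
Difference: 4371 − 4005 = 366.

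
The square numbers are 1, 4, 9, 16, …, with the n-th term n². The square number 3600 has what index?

60

We need n² = 3600, so n = √3600 = 60.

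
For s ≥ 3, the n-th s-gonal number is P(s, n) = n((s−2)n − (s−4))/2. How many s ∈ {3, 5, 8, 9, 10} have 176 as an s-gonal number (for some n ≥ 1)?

s = 3: P(3, 18) = 171 and P(3, 19) = 190; 176 is not s-gonal.
s = 5: P(5, 11) = 176. ✓
s = 8: P(8, 8) = 176. ✓
s = 9: P(9, 7) = 154 and P(9, 8) = 204; 176 is not s-gonal.
s = 10: P(10, 7) = 175 and P(10, 8) = 232; 176 is not s-gonal.
Hits: s ∈ {5, 8} → 2.

2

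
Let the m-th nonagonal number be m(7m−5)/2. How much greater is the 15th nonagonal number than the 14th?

Consecutive nonagonal numbers differ by 7n − 6: here 7·15 − 6 = 99.

99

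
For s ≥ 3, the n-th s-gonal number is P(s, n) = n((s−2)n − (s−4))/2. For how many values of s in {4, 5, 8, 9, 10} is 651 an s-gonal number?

2

s = 4: P(4, 25) = 625 and P(4, 26) = 676; 651 is not s-gonal.
s = 5: P(5, 21) = 651. ✓
s = 8: P(8, 15) = 645 and P(8, 16) = 736; 651 is not s-gonal.
s = 9: P(9, 14) = 651. ✓
s = 10: P(10, 13) = 637 and P(10, 14) = 742; 651 is not s-gonal.
Hits: s ∈ {5, 9} → 2.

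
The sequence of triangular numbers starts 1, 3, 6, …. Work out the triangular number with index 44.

990

The 44th triangular number is n(n+1)/2 with n = 44.
44·45/2 = 1980/2 = 990.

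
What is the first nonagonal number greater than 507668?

Solve n(7n−5)/2 > 507668 for integer n.
The largest n with value ≤ 507668 is 381 (since 507111 ≤ 507668 < 509779), so the first above is n = 382, value 509779.

509779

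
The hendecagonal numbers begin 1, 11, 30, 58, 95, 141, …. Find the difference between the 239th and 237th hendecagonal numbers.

239·(9·239 − 7)/2 = 256208 and 237·(9·237 − 7)/2 = 251931.
Difference: 256208 − 251931 = 4277.

4277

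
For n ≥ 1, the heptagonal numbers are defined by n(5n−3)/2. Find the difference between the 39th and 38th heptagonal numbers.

Consecutive heptagonal numbers differ by 5n − 4: here 5·39 − 4 = 191.

191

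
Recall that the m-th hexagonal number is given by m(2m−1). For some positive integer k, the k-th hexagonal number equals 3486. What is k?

Set n(2n−1) = 3486, giving 2n² − n − 3486 = 0.
The discriminant is 1 + 8·3486 = 27889, and √27889 = 167.
So n = (1 + 167) / 4 = 168/4 = 42.

42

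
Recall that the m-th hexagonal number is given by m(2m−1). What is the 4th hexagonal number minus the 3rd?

13

Consecutive hexagonal numbers differ by 4n − 3: here 4·4 − 3 = 13.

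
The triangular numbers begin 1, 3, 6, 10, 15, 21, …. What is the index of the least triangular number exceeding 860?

41

Solve n(n+1)/2 > 860 for integer n.
The largest n with value ≤ 860 is 40 (since 820 ≤ 860 < 861), so the first above is n = 41, value 861.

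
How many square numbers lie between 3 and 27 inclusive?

4

The n-th square number is n².
Smallest index with value ≥ 3: n = 2 (giving 4).
Largest index with value ≤ 27: n = 5 (giving 25).
Indices 2 through 5: 4 terms.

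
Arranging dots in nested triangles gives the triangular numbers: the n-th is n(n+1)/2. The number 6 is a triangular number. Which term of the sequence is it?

Set n(n+1)/2 = 6, giving n² + n − 12 = 0.
The discriminant is 1 + 8·6 = 49, and √49 = 7.
So n = (-1 + 7) / 2 = 6/2 = 3.
Check: 3·4/2 = 6. ✓

3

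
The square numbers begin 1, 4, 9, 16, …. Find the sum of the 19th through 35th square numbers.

Σ_{i=19}^{35} i² = 14910 − 2109 = 12801.

12801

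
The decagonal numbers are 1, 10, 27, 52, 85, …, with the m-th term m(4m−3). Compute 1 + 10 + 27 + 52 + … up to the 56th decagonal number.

Σ i(4i−3) = 4Σi² − 3Σi over i = 1..56.
Σi = 1596 and Σi² = 60116.
4·60116 − 3·1596 = 235676.

235676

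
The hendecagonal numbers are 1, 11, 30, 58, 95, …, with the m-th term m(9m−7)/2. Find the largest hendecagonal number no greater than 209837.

209196

Solve n(9n−7)/2 ≤ 209837 for integer n.
n = 216 gives 209196 ≤ 209837, while n = 217 gives 211141 > 209837; so the answer is 209196.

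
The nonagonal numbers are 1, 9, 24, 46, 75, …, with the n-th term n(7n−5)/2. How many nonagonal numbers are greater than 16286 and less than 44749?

45

The n-th nonagonal number is n(7n−5)/2.
Smallest index with value > 16286: n = 69 (giving 16491).
Largest index with value < 44749: n = 113 (giving 44409).
Indices 69 through 113: 45 terms.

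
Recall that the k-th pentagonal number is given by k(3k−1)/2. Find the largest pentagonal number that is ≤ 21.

12

Solve n(3n−1)/2 ≤ 21 for integer n.
n = 3 gives 12 ≤ 21, while n = 4 gives 22 > 21; so the answer is 12.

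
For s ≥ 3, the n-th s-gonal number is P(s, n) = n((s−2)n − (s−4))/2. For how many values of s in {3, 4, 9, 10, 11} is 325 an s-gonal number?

2

s = 3: P(3, 25) = 325. ✓
s = 4: P(4, 18) = 324 and P(4, 19) = 361; 325 is not s-gonal.
s = 9: P(9, 10) = 325. ✓
s = 10: P(10, 9) = 297 and P(10, 10) = 370; 325 is not s-gonal.
s = 11: P(11, 8) = 260 and P(11, 9) = 333; 325 is not s-gonal.
Hits: s ∈ {3, 9} → 2.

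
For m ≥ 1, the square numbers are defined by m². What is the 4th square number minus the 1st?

15

4² = 16 and 1² = 1.
Difference: 16 − 1 = 15.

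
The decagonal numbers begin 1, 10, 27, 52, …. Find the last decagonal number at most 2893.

Solve n(4n−3) ≤ 2893 for integer n.
n = 27 gives 2835 ≤ 2893, while n = 28 gives 3052 > 2893; so the answer is 2835.

2835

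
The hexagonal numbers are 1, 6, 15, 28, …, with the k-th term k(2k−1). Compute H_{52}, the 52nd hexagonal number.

The 52nd hexagonal number is n(2n−1) with n = 52.
52·(2·52 − 1) = 52·103 = 5356.

5356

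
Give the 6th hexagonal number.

66

The 6th hexagonal number is n(2n−1) with n = 6.
6·(2·6 − 1) = 6·11 = 66.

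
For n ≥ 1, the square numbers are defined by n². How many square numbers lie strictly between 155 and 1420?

25

The n-th square number is n².
Smallest index with value > 155: n = 13 (giving 169).
Largest index with value < 1420: n = 37 (giving 1369).
Indices 13 through 37: 25 terms.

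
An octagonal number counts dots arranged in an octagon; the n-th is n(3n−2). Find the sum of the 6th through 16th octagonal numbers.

4081

Σ i(3i−2) = 3Σi² − 2Σi over i = 6..16.
Σi = 136 − 15 = 121 and Σi² = 1496 − 55 = 1441.
3·1441 − 2·121 = 4081.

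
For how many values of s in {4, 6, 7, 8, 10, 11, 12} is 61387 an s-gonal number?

1

s = 4: P(4, 247) = 61009 and P(4, 248) = 61504; 61387 is not s-gonal.
s = 6: P(6, 175) = 61075 and P(6, 176) = 61776; 61387 is not s-gonal.
s = 7: P(7, 157) = 61387. ✓
s = 8: P(8, 143) = 61061 and P(8, 144) = 61920; 61387 is not s-gonal.
s = 10: P(10, 124) = 61132 and P(10, 125) = 62125; 61387 is not s-gonal.
s = 11: P(11, 117) = 61191 and P(11, 118) = 62245; 61387 is not s-gonal.
s = 12: P(12, 111) = 61161 and P(12, 112) = 62272; 61387 is not s-gonal.
Hits: s ∈ {7} → 1.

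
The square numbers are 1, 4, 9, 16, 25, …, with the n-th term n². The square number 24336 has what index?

We need n² = 24336, so n = √24336 = 156.

156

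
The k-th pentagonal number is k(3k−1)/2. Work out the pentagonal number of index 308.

The 308th pentagonal number is n(3n−1)/2 with n = 308.
308·(3·308 − 1)/2 = 308·923/2 = 142142.

142142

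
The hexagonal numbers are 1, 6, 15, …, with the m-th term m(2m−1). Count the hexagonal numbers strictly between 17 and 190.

The n-th hexagonal number is n(2n−1).
Smallest index with value > 17: n = 4 (giving 28).
Largest index with value < 190: n = 9 (giving 153).
Indices 4 through 9: 6 terms.

6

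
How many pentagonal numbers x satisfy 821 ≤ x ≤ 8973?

The n-th pentagonal number is n(3n−1)/2.
Smallest index with value ≥ 821: n = 24 (giving 852).
Largest index with value ≤ 8973: n = 77 (giving 8855).
Indices 24 through 77: 54 terms.

54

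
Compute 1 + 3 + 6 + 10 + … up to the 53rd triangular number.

26235

Σ i(i+1)/2 = (Σi² + Σi) / 2 over i = 1..53.
Σi = 1431 and Σi² = 51039.
(1·51039 + 1·1431) / 2 = 52470/2 = 26235.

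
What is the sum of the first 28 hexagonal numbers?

Σ i(2i−1) = 2Σi² − Σi over i = 1..28.
Σi = 406 and Σi² = 7714.
2·7714 − 1·406 = 15022.

15022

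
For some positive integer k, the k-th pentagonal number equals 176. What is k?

11

Set n(3n−1)/2 = 176, giving 3n² − n − 352 = 0.
So n = (1 + 65) / 6 = 66/6 = 11.
Check: 11·(3·11 − 1)/2 = 176. ✓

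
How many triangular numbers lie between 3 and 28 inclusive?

6

The n-th triangular number is n(n+1)/2.
Smallest index with value ≥ 3: n = 2 (giving 3).
Largest index with value ≤ 28: n = 7 (giving 28).
Indices 2 through 7: 6 terms.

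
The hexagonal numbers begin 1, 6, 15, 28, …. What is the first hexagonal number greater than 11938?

Solve n(2n−1) > 11938 for integer n.
The largest n with value ≤ 11938 is 77 (since 11781 ≤ 11938 < 12090), so the first above is n = 78, value 12090.

12090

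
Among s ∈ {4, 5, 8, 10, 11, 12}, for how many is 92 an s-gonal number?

s = 4: P(4, 9) = 81 and P(4, 10) = 100; 92 is not s-gonal.
s = 5: P(5, 8) = 92. ✓
s = 8: P(8, 5) = 65 and P(8, 6) = 96; 92 is not s-gonal.
s = 10: P(10, 5) = 85 and P(10, 6) = 126; 92 is not s-gonal.
s = 11: P(11, 4) = 58 and P(11, 5) = 95; 92 is not s-gonal.
s = 12: P(12, 4) = 64 and P(12, 5) = 105; 92 is not s-gonal.
Hits: s ∈ {5} → 1.

1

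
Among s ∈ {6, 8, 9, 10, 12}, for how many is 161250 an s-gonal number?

s = 6: P(6, 284) = 161028 and P(6, 285) = 162165; 161250 is not s-gonal.
s = 8: P(8, 232) = 161008 and P(8, 233) = 162401; 161250 is not s-gonal.
s = 9: P(9, 215) = 161250. ✓
s = 10: P(10, 201) = 161001 and P(10, 202) = 162610; 161250 is not s-gonal.
s = 12: P(12, 179) = 159489 and P(12, 180) = 161280; 161250 is not s-gonal.
Hits: s ∈ {9} → 1.

1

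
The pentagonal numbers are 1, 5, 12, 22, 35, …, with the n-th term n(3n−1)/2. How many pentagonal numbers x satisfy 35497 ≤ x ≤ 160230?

174

The n-th pentagonal number is n(3n−1)/2.
Smallest index with value ≥ 35497: n = 154 (giving 35497).
Largest index with value ≤ 160230: n = 327 (giving 160230).
Indices 154 through 327: 174 terms.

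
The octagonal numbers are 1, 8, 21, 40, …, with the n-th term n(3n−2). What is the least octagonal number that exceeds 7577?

Solve n(3n−2) > 7577 for integer n.
The largest n with value ≤ 7577 is 50 (since 7400 ≤ 7577 < 7701), so the first above is n = 51, value 7701.

7701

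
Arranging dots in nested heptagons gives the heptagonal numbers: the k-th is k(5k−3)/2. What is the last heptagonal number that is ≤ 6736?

Solve n(5n−3)/2 ≤ 6736 for integer n.
n = 52 gives 6682 ≤ 6736, while n = 53 gives 6943 > 6736; so the answer is 6682.

6682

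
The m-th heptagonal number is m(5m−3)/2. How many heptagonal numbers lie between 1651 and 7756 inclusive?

31

The n-th heptagonal number is n(5n−3)/2.
Smallest index with value ≥ 1651: n = 26 (giving 1651).
Largest index with value ≤ 7756: n = 56 (giving 7756).
Indices 26 through 56: 31 terms.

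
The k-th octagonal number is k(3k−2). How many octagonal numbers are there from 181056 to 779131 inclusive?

264

The n-th octagonal number is n(3n−2).
Smallest index with value ≥ 181056: n = 246 (giving 181056).
Largest index with value ≤ 779131: n = 509 (giving 776225).
Indices 246 through 509: 264 terms.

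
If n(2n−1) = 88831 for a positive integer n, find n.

Set n(2n−1) = 88831, giving 2n² − n − 88831 = 0.
The discriminant is 1 + 8·88831 = 710649, and √710649 = 843.
So n = (1 + 843) / 4 = 844/4 = 211.
Check: 211·(2·211 − 1) = 88831. ✓

211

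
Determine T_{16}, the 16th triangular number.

The 16th triangular number is n(n+1)/2 with n = 16.
16·17/2 = 272/2 = 136.

136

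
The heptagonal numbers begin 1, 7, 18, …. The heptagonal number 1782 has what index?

27

Set n(5n−3)/2 = 1782, giving 5n² − 3n − 3564 = 0.
The discriminant is 9 + 40·1782 = 71289, and √71289 = 267.
So n = (3 + 267) / 10 = 270/10 = 27.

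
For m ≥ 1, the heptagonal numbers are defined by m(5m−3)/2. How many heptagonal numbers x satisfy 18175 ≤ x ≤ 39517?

The n-th heptagonal number is n(5n−3)/2.
Smallest index with value ≥ 18175: n = 86 (giving 18361).
Largest index with value ≤ 39517: n = 126 (giving 39501).
Indices 86 through 126: 41 terms.

41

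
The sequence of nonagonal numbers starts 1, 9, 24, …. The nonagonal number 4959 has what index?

Set n(7n−5)/2 = 4959, giving 7n² − 5n − 9918 = 0.
The discriminant is 25 + 56·4959 = 277729, and √277729 = 527.
So n = (5 + 527) / 14 = 532/14 = 38.

38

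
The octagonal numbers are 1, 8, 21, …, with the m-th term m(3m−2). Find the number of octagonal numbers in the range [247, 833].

8

The n-th octagonal number is n(3n−2).
Smallest index with value ≥ 247: n = 10 (giving 280).
Largest index with value ≤ 833: n = 17 (giving 833).
Indices 10 through 17: 8 terms.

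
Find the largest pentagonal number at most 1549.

Solve n(3n−1)/2 ≤ 1549 for integer n.
n = 32 gives 1520 ≤ 1549, while n = 33 gives 1617 > 1549; so the answer is 1520.

1520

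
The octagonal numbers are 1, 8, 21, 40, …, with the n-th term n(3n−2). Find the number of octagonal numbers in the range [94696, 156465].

51

The n-th octagonal number is n(3n−2).
Smallest index with value ≥ 94696: n = 178 (giving 94696).
Largest index with value ≤ 156465: n = 228 (giving 155496).
Indices 178 through 228: 51 terms.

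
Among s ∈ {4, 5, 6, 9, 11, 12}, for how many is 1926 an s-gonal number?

s = 4: P(4, 43) = 1849 and P(4, 44) = 1936; 1926 is not s-gonal.
s = 5: P(5, 36) = 1926. ✓
s = 6: P(6, 31) = 1891 and P(6, 32) = 2016; 1926 is not s-gonal.
s = 9: P(9, 23) = 1794 and P(9, 24) = 1956; 1926 is not s-gonal.
s = 11: P(11, 21) = 1911 and P(11, 22) = 2101; 1926 is not s-gonal.
s = 12: P(12, 20) = 1920 and P(12, 21) = 2121; 1926 is not s-gonal.
Hits: s ∈ {5} → 1.

1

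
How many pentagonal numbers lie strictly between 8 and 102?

6

The n-th pentagonal number is n(3n−1)/2.
Smallest index with value > 8: n = 3 (giving 12).
Largest index with value < 102: n = 8 (giving 92).
Indices 3 through 8: 6 terms.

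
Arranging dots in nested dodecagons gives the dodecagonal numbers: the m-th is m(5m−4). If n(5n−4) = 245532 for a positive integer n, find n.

222

Set n(5n−4) = 245532, giving 5n² − 4n − 245532 = 0.
The discriminant is 16 + 20·245532 = 4910656, and √4910656 = 2216.
So n = (4 + 2216) / 10 = 2220/10 = 222.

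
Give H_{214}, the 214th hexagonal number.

The 214th hexagonal number is n(2n−1) with n = 214.
214·(2·214 − 1) = 214·427 = 91378.

91378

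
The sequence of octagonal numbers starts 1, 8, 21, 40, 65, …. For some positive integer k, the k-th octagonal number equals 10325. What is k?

59

Set n(3n−2) = 10325, giving 3n² − 2n − 10325 = 0.
So n = (2 + 352) / 6 = 354/6 = 59.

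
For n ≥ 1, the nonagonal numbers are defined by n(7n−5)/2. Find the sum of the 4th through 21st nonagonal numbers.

Σ i(7i−5)/2 = (7Σi² − 5Σi) / 2 over i = 4..21.
Σi = 231 − 6 = 225 and Σi² = 3311 − 14 = 3297.
(7·3297 − 5·225) / 2 = 21954/2 = 10977.

10977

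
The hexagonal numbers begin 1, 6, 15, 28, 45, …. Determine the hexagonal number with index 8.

120

8·(2·8 − 1) = 8·15 = 120.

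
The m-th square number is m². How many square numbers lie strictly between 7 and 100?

7

The n-th square number is n².
Smallest index with value > 7: n = 3 (giving 9).
Largest index with value < 100: n = 9 (giving 81).
Indices 3 through 9: 7 terms.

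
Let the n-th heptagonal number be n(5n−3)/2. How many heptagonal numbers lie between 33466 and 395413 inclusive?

283

The n-th heptagonal number is n(5n−3)/2.
Smallest index with value ≥ 33466: n = 116 (giving 33466).
Largest index with value ≤ 395413: n = 398 (giving 395413).
Indices 116 through 398: 283 terms.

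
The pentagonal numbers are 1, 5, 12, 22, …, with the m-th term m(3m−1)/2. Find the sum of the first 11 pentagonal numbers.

Σ i(3i−1)/2 = (3Σi² − Σi) / 2 over i = 1..11.
Σi = 66 and Σi² = 506.
(3·506 − 1·66) / 2 = 1452/2 = 726.

726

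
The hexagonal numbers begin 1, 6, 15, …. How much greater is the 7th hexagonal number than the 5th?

7·(2·7 − 1) = 91 and 5·(2·5 − 1) = 45.
Difference: 91 − 45 = 46.

46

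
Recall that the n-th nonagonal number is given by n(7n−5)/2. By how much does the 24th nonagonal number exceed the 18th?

24·(7·24 − 5)/2 = 1956 and 18·(7·18 − 5)/2 = 1089.
Difference: 1956 − 1089 = 867.

867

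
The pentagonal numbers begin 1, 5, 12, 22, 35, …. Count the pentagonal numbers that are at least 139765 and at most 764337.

409

The n-th pentagonal number is n(3n−1)/2.
Smallest index with value ≥ 139765: n = 306 (giving 140301).
Largest index with value ≤ 764337: n = 714 (giving 764337).
Indices 306 through 714: 409 terms.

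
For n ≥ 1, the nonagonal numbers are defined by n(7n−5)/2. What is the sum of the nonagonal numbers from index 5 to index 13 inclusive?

2559

Σ i(7i−5)/2 = (7Σi² − 5Σi) / 2 over i = 5..13.
Σi = 91 − 10 = 81 and Σi² = 819 − 30 = 789.
(7·789 − 5·81) / 2 = 5118/2 = 2559.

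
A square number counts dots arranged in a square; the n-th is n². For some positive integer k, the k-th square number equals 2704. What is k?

We need n² = 2704, so n = √2704 = 52.
Check: 52² = 2704. ✓

52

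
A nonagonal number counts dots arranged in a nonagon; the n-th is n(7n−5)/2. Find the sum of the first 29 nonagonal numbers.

Σ i(7i−5)/2 = (7Σi² − 5Σi) / 2 over i = 1..29.
Σi = 435 and Σi² = 8555.
(7·8555 − 5·435) / 2 = 57710/2 = 28855.

28855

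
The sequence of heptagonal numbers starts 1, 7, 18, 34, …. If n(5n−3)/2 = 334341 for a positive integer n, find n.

Set n(5n−3)/2 = 334341, giving 5n² − 3n − 668682 = 0.
The discriminant is 9 + 40·334341 = 13373649, and √13373649 = 3657.
So n = (3 + 3657) / 10 = 3660/10 = 366.

366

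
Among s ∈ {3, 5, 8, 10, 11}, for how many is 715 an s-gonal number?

s = 3: P(3, 37) = 703 and P(3, 38) = 741; 715 is not s-gonal.
s = 5: P(5, 22) = 715. ✓
s = 8: P(8, 15) = 645 and P(8, 16) = 736; 715 is not s-gonal.
s = 10: P(10, 13) = 637 and P(10, 14) = 742; 715 is not s-gonal.
s = 11: P(11, 13) = 715. ✓
Hits: s ∈ {5, 11} → 2.

2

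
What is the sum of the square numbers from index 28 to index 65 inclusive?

86735

Σ_{i=28}^{65} i² = 93665 − 6930 = 86735.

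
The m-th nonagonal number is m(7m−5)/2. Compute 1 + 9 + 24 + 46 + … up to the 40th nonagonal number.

Σ i(7i−5)/2 = (7Σi² − 5Σi) / 2 over i = 1..40.
Σi = 820 and Σi² = 22140.
(7·22140 − 5·820) / 2 = 150880/2 = 75440.

75440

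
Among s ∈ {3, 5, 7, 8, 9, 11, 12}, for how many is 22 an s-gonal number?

1

s = 3: P(3, 6) = 21 and P(3, 7) = 28; 22 is not s-gonal.
s = 5: P(5, 4) = 22. ✓
s = 7: P(7, 3) = 18 and P(7, 4) = 34; 22 is not s-gonal.
s = 8: P(8, 3) = 21 and P(8, 4) = 40; 22 is not s-gonal.
s = 9: P(9, 2) = 9 and P(9, 3) = 24; 22 is not s-gonal.
s = 11: P(11, 2) = 11 and P(11, 3) = 30; 22 is not s-gonal.
s = 12: P(12, 2) = 12 and P(12, 3) = 33; 22 is not s-gonal.
Hits: s ∈ {5} → 1.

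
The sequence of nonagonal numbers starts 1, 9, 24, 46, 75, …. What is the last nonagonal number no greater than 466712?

Solve n(7n−5)/2 ≤ 466712 for integer n.
n = 365 gives 465375 ≤ 466712, while n = 366 gives 467931 > 466712; so the answer is 465375.

465375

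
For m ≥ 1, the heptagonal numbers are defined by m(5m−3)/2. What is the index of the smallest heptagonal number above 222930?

Solve n(5n−3)/2 > 222930 for integer n.
The largest n with value ≤ 222930 is 298 (since 221563 ≤ 222930 < 223054), so the first above is n = 299, value 223054.

299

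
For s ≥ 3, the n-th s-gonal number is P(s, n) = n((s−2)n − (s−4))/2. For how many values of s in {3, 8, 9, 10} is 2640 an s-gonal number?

1

s = 3: P(3, 72) = 2628 and P(3, 73) = 2701; 2640 is not s-gonal.
s = 8: P(8, 30) = 2640. ✓
s = 9: P(9, 27) = 2484 and P(9, 28) = 2674; 2640 is not s-gonal.
s = 10: P(10, 26) = 2626 and P(10, 27) = 2835; 2640 is not s-gonal.
Hits: s ∈ {8} → 1.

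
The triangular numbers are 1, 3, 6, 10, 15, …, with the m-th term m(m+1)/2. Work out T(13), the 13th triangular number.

The 13th triangular number is n(n+1)/2 with n = 13.
13·14/2 = 182/2 = 91.

91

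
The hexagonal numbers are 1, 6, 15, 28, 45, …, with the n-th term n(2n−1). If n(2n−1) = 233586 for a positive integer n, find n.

342

Set n(2n−1) = 233586, giving 2n² − n − 233586 = 0.
The discriminant is 1 + 8·233586 = 1868689, and √1868689 = 1367.
So n = (1 + 1367) / 4 = 1368/4 = 342.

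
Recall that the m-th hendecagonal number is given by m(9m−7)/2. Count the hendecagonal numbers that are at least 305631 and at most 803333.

The n-th hendecagonal number is n(9n−7)/2.
Smallest index with value ≥ 305631: n = 261 (giving 305631).
Largest index with value ≤ 803333: n = 422 (giving 799901).
Indices 261 through 422: 162 terms.

162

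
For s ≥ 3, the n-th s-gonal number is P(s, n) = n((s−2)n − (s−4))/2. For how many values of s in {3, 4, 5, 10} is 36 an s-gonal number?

2

s = 3: P(3, 8) = 36. ✓
s = 4: P(4, 6) = 36. ✓
s = 5: P(5, 5) = 35 and P(5, 6) = 51; 36 is not s-gonal.
s = 10: P(10, 3) = 27 and P(10, 4) = 52; 36 is not s-gonal.
Hits: s ∈ {3, 4} → 2.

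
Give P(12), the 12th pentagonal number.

210

The 12th pentagonal number is n(3n−1)/2 with n = 12.
12·(3·12 − 1)/2 = 12·35/2 = 210.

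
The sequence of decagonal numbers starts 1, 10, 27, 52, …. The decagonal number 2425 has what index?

Set n(4n−3) = 2425, giving 4n² − 3n − 2425 = 0.
The discriminant is 9 + 16·2425 = 38809, and √38809 = 197.
So n = (3 + 197) / 8 = 200/8 = 25.
Check: 25·(4·25 − 3) = 2425. ✓

25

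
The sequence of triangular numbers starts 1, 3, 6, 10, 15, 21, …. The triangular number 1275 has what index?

Set n(n+1)/2 = 1275, giving n² + n − 2550 = 0.
The discriminant is 1 + 8·1275 = 10201, and √10201 = 101.
So n = (-1 + 101) / 2 = 100/2 = 50.
Check: 50·51/2 = 1275. ✓

50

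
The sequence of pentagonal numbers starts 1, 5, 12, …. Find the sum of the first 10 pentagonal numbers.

550

Σ i(3i−1)/2 = (3Σi² − Σi) / 2 over i = 1..10.
Σi = 55 and Σi² = 385.
(3·385 − 1·55) / 2 = 1100/2 = 550.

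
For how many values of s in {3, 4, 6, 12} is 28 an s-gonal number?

2

s = 3: P(3, 7) = 28. ✓
s = 4: P(4, 5) = 25 and P(4, 6) = 36; 28 is not s-gonal.
s = 6: P(6, 4) = 28. ✓
s = 12: P(12, 2) = 12 and P(12, 3) = 33; 28 is not s-gonal.
Hits: s ∈ {3, 6} → 2.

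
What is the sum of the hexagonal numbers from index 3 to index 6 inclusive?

Σ i(2i−1) = 2Σi² − Σi over i = 3..6.
Σi = 21 − 3 = 18 and Σi² = 91 − 5 = 86.
2·86 − 1·18 = 154.

154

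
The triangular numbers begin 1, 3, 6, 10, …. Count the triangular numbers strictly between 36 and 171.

9

The n-th triangular number is n(n+1)/2.
Smallest index with value > 36: n = 9 (giving 45).
Largest index with value < 171: n = 17 (giving 153).
Indices 9 through 17: 9 terms.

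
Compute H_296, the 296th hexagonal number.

The 296th hexagonal number is n(2n−1) with n = 296.
296·(2·296 − 1) = 296·591 = 174936.

174936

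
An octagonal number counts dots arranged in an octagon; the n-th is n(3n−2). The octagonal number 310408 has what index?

Set n(3n−2) = 310408, giving 3n² − 2n − 310408 = 0.
The discriminant is 4 + 12·310408 = 3724900, and √3724900 = 1930.
So n = (2 + 1930) / 6 = 1932/6 = 322.

322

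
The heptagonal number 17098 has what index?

Set n(5n−3)/2 = 17098, giving 5n² − 3n − 34196 = 0.
So n = (3 + 827) / 10 = 830/10 = 83.

83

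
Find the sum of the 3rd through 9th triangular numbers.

Σ i(i+1)/2 = (Σi² + Σi) / 2 over i = 3..9.
Σi = 45 − 3 = 42 and Σi² = 285 − 5 = 280.
(1·280 + 1·42) / 2 = 322/2 = 161.

161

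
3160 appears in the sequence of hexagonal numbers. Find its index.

Set n(2n−1) = 3160, giving 2n² − n − 3160 = 0.
The discriminant is 1 + 8·3160 = 25281, and √25281 = 159.
So n = (1 + 159) / 4 = 160/4 = 40.

40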